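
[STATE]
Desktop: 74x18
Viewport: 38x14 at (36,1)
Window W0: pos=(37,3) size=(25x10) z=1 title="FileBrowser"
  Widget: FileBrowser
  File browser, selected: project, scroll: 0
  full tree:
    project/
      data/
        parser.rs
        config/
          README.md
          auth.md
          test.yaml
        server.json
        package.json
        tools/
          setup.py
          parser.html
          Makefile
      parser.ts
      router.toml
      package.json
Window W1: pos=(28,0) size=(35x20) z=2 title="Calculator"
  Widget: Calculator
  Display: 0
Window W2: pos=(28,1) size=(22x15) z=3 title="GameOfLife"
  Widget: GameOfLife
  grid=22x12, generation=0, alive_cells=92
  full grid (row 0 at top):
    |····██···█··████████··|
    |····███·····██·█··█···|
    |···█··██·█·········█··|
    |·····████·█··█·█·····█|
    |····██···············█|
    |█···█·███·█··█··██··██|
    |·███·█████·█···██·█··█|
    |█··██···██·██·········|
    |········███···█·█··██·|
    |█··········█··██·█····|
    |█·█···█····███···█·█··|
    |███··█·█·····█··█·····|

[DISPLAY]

━━━━━━━━━━━━━┓            ┃           
Life         ┃────────────┨           
─────────────┨           0┃           
             ┃            ┃           
····██·█··█··┃            ┃           
·█·········█·┃            ┃           
█·█··█·█·····┃            ┃           
·············┃            ┃           
█·█··█··██··█┃            ┃           
██·█···██·█··┃            ┃           
██·██········┃            ┃           
███···█·█··██┃            ┃           
···█··██·█···┃            ┃           
···███···█·█·┃            ┃           


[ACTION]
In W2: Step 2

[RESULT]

━━━━━━━━━━━━━┓            ┃           
Life         ┃────────────┨           
─────────────┨           0┃           
             ┃            ┃           
█··██·██·██··┃            ┃           
·█··██·······┃            ┃           
██···█·······┃            ┃           
·█······██···┃            ┃           
······█··█···┃            ┃           
··███·····█··┃            ┃           
···█··█··█·██┃            ┃           
··█···█······┃            ┃           
··██·····█·█·┃            ┃           
··█··█·█·███·┃            ┃           


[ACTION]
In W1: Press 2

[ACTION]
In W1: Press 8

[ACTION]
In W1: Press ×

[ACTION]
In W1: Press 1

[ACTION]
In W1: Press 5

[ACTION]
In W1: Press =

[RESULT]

━━━━━━━━━━━━━┓            ┃           
Life         ┃────────────┨           
─────────────┨         420┃           
             ┃            ┃           
█··██·██·██··┃            ┃           
·█··██·······┃            ┃           
██···█·······┃            ┃           
·█······██···┃            ┃           
······█··█···┃            ┃           
··███·····█··┃            ┃           
···█··█··█·██┃            ┃           
··█···█······┃            ┃           
··██·····█·█·┃            ┃           
··█··█·█·███·┃            ┃           


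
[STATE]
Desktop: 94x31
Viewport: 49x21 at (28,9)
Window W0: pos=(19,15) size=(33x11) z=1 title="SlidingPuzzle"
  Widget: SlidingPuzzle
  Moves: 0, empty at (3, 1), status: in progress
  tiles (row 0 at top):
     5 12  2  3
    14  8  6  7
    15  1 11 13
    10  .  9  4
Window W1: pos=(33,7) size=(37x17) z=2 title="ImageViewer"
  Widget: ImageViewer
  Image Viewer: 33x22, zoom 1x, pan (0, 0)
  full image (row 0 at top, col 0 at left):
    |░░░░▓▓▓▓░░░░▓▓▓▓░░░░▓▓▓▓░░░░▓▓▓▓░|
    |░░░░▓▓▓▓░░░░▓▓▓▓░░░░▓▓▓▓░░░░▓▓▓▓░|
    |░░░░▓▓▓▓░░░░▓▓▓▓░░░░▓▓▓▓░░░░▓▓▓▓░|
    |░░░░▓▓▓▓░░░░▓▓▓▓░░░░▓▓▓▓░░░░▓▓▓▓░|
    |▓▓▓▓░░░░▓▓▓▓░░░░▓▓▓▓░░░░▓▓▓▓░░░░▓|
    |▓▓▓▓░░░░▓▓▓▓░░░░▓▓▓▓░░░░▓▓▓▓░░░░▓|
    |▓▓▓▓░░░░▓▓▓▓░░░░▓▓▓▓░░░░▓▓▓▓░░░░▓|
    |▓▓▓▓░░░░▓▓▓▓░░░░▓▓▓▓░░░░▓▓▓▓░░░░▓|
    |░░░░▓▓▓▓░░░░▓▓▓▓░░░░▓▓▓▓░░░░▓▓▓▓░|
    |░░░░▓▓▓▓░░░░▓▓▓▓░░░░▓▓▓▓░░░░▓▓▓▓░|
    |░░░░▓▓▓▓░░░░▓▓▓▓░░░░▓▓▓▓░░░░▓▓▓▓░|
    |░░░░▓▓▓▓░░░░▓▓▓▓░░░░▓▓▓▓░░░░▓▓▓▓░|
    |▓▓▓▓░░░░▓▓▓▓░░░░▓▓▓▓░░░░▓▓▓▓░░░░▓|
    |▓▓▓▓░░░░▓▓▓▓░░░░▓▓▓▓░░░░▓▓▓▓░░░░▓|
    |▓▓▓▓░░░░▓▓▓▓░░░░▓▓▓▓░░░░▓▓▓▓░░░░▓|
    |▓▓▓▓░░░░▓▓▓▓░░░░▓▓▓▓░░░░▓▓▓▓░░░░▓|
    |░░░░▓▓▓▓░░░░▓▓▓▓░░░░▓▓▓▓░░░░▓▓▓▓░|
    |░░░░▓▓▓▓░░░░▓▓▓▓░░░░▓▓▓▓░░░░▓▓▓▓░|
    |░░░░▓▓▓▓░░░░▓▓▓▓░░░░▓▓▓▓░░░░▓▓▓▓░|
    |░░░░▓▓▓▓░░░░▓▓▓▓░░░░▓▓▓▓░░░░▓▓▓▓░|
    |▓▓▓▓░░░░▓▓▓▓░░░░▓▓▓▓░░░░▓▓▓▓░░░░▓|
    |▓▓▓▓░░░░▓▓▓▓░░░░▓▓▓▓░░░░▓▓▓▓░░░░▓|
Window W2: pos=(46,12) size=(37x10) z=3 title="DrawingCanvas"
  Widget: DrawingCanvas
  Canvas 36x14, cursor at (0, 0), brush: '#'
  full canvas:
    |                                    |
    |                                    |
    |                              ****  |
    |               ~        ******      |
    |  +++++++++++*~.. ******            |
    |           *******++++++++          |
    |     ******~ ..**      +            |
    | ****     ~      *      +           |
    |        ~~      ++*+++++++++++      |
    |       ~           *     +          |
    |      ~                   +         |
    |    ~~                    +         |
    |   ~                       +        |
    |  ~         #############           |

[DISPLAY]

     ┠───────────────────────────────────┨       
     ┃░░░░▓▓▓▓░░░░▓▓▓▓░░░░▓▓▓▓░░░░▓▓▓▓░  ┃       
     ┃░░░░▓▓▓▓░░░░▓▓▓▓░░░░▓▓▓▓░░░░▓▓▓▓░  ┃       
     ┃░░░░▓▓▓▓░░░░┏━━━━━━━━━━━━━━━━━━━━━━━━━━━━━━
     ┃░░░░▓▓▓▓░░░░┃ DrawingCanvas                
     ┃▓▓▓▓░░░░▓▓▓▓┠──────────────────────────────
━━━━━┃▓▓▓▓░░░░▓▓▓▓┃+                             
Puzzl┃▓▓▓▓░░░░▓▓▓▓┃                              
─────┃▓▓▓▓░░░░▓▓▓▓┃                              
──┬──┃░░░░▓▓▓▓░░░░┃               ~        ******
2 │  ┃░░░░▓▓▓▓░░░░┃  +++++++++++*~.. ******      
──┼──┃░░░░▓▓▓▓░░░░┃           *******++++++++    
8 │  ┃░░░░▓▓▓▓░░░░┗━━━━━━━━━━━━━━━━━━━━━━━━━━━━━━
──┼──┃▓▓▓▓░░░░▓▓▓▓░░░░▓▓▓▓░░░░▓▓▓▓░░░░▓  ┃       
1 │ 1┗━━━━━━━━━━━━━━━━━━━━━━━━━━━━━━━━━━━┛       
──┼────┼────┤          ┃                         
━━━━━━━━━━━━━━━━━━━━━━━┛                         
                                                 
                                                 
                                                 
                                                 


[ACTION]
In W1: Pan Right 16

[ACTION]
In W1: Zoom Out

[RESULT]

     ┠───────────────────────────────────┨       
     ┃░░░░▓▓▓▓░░░░▓▓▓▓░                  ┃       
     ┃░░░░▓▓▓▓░░░░▓▓▓▓░                  ┃       
     ┃░░░░▓▓▓▓░░░░┏━━━━━━━━━━━━━━━━━━━━━━━━━━━━━━
     ┃░░░░▓▓▓▓░░░░┃ DrawingCanvas                
     ┃▓▓▓▓░░░░▓▓▓▓┠──────────────────────────────
━━━━━┃▓▓▓▓░░░░▓▓▓▓┃+                             
Puzzl┃▓▓▓▓░░░░▓▓▓▓┃                              
─────┃▓▓▓▓░░░░▓▓▓▓┃                              
──┬──┃░░░░▓▓▓▓░░░░┃               ~        ******
2 │  ┃░░░░▓▓▓▓░░░░┃  +++++++++++*~.. ******      
──┼──┃░░░░▓▓▓▓░░░░┃           *******++++++++    
8 │  ┃░░░░▓▓▓▓░░░░┗━━━━━━━━━━━━━━━━━━━━━━━━━━━━━━
──┼──┃▓▓▓▓░░░░▓▓▓▓░░░░▓                  ┃       
1 │ 1┗━━━━━━━━━━━━━━━━━━━━━━━━━━━━━━━━━━━┛       
──┼────┼────┤          ┃                         
━━━━━━━━━━━━━━━━━━━━━━━┛                         
                                                 
                                                 
                                                 
                                                 


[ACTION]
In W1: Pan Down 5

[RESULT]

     ┠───────────────────────────────────┨       
     ┃▓▓▓▓░░░░▓▓▓▓░░░░▓                  ┃       
     ┃▓▓▓▓░░░░▓▓▓▓░░░░▓                  ┃       
     ┃▓▓▓▓░░░░▓▓▓▓┏━━━━━━━━━━━━━━━━━━━━━━━━━━━━━━
     ┃░░░░▓▓▓▓░░░░┃ DrawingCanvas                
     ┃░░░░▓▓▓▓░░░░┠──────────────────────────────
━━━━━┃░░░░▓▓▓▓░░░░┃+                             
Puzzl┃░░░░▓▓▓▓░░░░┃                              
─────┃▓▓▓▓░░░░▓▓▓▓┃                              
──┬──┃▓▓▓▓░░░░▓▓▓▓┃               ~        ******
2 │  ┃▓▓▓▓░░░░▓▓▓▓┃  +++++++++++*~.. ******      
──┼──┃▓▓▓▓░░░░▓▓▓▓┃           *******++++++++    
8 │  ┃░░░░▓▓▓▓░░░░┗━━━━━━━━━━━━━━━━━━━━━━━━━━━━━━
──┼──┃░░░░▓▓▓▓░░░░▓▓▓▓░                  ┃       
1 │ 1┗━━━━━━━━━━━━━━━━━━━━━━━━━━━━━━━━━━━┛       
──┼────┼────┤          ┃                         
━━━━━━━━━━━━━━━━━━━━━━━┛                         
                                                 
                                                 
                                                 
                                                 


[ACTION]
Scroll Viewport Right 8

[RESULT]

─────────────────────────────────┨               
▓▓░░░░▓▓▓▓░░░░▓                  ┃               
▓▓░░░░▓▓▓▓░░░░▓                  ┃               
▓▓░░░░▓▓▓▓┏━━━━━━━━━━━━━━━━━━━━━━━━━━━━━━━━━━━┓  
░░▓▓▓▓░░░░┃ DrawingCanvas                     ┃  
░░▓▓▓▓░░░░┠───────────────────────────────────┨  
░░▓▓▓▓░░░░┃+                                  ┃  
░░▓▓▓▓░░░░┃                                   ┃  
▓▓░░░░▓▓▓▓┃                              **** ┃  
▓▓░░░░▓▓▓▓┃               ~        ******     ┃  
▓▓░░░░▓▓▓▓┃  +++++++++++*~.. ******           ┃  
▓▓░░░░▓▓▓▓┃           *******++++++++         ┃  
░░▓▓▓▓░░░░┗━━━━━━━━━━━━━━━━━━━━━━━━━━━━━━━━━━━┛  
░░▓▓▓▓░░░░▓▓▓▓░                  ┃               
━━━━━━━━━━━━━━━━━━━━━━━━━━━━━━━━━┛               
────┤          ┃                                 
━━━━━━━━━━━━━━━┛                                 
                                                 
                                                 
                                                 
                                                 


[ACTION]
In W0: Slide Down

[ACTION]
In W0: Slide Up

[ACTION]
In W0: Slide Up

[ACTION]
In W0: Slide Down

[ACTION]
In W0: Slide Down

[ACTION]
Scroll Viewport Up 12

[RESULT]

                                                 
                                                 
                                                 
                                                 
                                                 
                                                 
                                                 
━━━━━━━━━━━━━━━━━━━━━━━━━━━━━━━━━┓               
mageViewer                       ┃               
─────────────────────────────────┨               
▓▓░░░░▓▓▓▓░░░░▓                  ┃               
▓▓░░░░▓▓▓▓░░░░▓                  ┃               
▓▓░░░░▓▓▓▓┏━━━━━━━━━━━━━━━━━━━━━━━━━━━━━━━━━━━┓  
░░▓▓▓▓░░░░┃ DrawingCanvas                     ┃  
░░▓▓▓▓░░░░┠───────────────────────────────────┨  
░░▓▓▓▓░░░░┃+                                  ┃  
░░▓▓▓▓░░░░┃                                   ┃  
▓▓░░░░▓▓▓▓┃                              **** ┃  
▓▓░░░░▓▓▓▓┃               ~        ******     ┃  
▓▓░░░░▓▓▓▓┃  +++++++++++*~.. ******           ┃  
▓▓░░░░▓▓▓▓┃           *******++++++++         ┃  


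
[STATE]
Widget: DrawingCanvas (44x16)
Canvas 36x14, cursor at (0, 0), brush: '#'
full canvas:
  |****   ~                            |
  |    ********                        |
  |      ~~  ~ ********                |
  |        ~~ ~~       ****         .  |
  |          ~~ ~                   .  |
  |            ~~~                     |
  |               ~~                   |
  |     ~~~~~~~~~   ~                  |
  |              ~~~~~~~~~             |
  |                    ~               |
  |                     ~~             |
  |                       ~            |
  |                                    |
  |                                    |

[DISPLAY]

****   ~                                    
    ********                                
      ~~  ~ ********                        
        ~~ ~~       ****         .          
          ~~ ~                   .          
            ~~~                             
               ~~                           
     ~~~~~~~~~   ~                          
              ~~~~~~~~~                     
                    ~                       
                     ~~                     
                       ~                    
                                            
                                            
                                            
                                            


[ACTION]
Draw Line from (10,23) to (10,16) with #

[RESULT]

****   ~                                    
    ********                                
      ~~  ~ ********                        
        ~~ ~~       ****         .          
          ~~ ~                   .          
            ~~~                             
               ~~                           
     ~~~~~~~~~   ~                          
              ~~~~~~~~~                     
                    ~                       
                ########                    
                       ~                    
                                            
                                            
                                            
                                            


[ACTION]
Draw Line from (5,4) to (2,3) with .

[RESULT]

****   ~                                    
    ********                                
   .  ~~  ~ ********                        
   .    ~~ ~~       ****         .          
    .     ~~ ~                   .          
    .       ~~~                             
               ~~                           
     ~~~~~~~~~   ~                          
              ~~~~~~~~~                     
                    ~                       
                ########                    
                       ~                    
                                            
                                            
                                            
                                            


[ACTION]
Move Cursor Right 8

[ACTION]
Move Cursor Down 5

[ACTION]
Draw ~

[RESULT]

****   ~                                    
    ********                                
   .  ~~  ~ ********                        
   .    ~~ ~~       ****         .          
    .     ~~ ~                   .          
    .   ~   ~~~                             
               ~~                           
     ~~~~~~~~~   ~                          
              ~~~~~~~~~                     
                    ~                       
                ########                    
                       ~                    
                                            
                                            
                                            
                                            


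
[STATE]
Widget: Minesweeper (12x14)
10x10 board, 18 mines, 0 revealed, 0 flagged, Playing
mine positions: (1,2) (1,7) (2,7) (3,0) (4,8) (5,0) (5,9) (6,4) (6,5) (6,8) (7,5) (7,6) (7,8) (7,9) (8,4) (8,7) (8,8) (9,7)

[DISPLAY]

■■■■■■■■■■  
■■■■■■■■■■  
■■■■■■■■■■  
■■■■■■■■■■  
■■■■■■■■■■  
■■■■■■■■■■  
■■■■■■■■■■  
■■■■■■■■■■  
■■■■■■■■■■  
■■■■■■■■■■  
            
            
            
            


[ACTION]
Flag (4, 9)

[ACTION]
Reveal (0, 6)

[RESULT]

■■■■■■1■■■  
■■■■■■■■■■  
■■■■■■■■■■  
■■■■■■■■■■  
■■■■■■■■■⚑  
■■■■■■■■■■  
■■■■■■■■■■  
■■■■■■■■■■  
■■■■■■■■■■  
■■■■■■■■■■  
            
            
            
            


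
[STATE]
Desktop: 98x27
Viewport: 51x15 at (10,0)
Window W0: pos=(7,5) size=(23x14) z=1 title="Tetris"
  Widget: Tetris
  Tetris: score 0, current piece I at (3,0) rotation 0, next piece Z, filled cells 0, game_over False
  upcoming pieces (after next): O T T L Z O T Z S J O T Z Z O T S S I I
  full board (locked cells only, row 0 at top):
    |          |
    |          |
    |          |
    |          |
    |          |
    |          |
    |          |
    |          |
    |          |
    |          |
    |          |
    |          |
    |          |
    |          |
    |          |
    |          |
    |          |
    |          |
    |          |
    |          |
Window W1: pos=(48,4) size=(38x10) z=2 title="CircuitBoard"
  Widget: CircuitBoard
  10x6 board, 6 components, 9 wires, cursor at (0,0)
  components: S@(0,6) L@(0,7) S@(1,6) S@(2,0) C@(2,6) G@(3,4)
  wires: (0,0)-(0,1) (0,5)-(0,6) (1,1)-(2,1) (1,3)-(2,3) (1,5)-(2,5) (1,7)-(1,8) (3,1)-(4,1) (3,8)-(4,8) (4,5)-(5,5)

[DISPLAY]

                                                   
                                                   
                                                   
                                                   
                                      ┏━━━━━━━━━━━━
━━━━━━━━━━━━━━━━━━━┓                  ┃ CircuitBoar
etris              ┃                  ┠────────────
───────────────────┨                  ┃   0 1 2 3 4
        │Next:     ┃                  ┃0  [.]─ ·   
        │▓▓        ┃                  ┃            
        │ ▓▓       ┃                  ┃1       ·   
        │          ┃                  ┃        │   
        │          ┃                  ┃2   S   ·   
        │          ┃                  ┗━━━━━━━━━━━━
        │Score:    ┃                               


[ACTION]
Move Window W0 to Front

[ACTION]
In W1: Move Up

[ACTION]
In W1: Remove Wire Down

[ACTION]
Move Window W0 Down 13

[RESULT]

                                                   
                                                   
                                                   
                                                   
                                      ┏━━━━━━━━━━━━
                                      ┃ CircuitBoar
                                      ┠────────────
                                      ┃   0 1 2 3 4
                                      ┃0  [.]─ ·   
                                      ┃            
                                      ┃1       ·   
                                      ┃        │   
                                      ┃2   S   ·   
━━━━━━━━━━━━━━━━━━━┓                  ┗━━━━━━━━━━━━
etris              ┃                               


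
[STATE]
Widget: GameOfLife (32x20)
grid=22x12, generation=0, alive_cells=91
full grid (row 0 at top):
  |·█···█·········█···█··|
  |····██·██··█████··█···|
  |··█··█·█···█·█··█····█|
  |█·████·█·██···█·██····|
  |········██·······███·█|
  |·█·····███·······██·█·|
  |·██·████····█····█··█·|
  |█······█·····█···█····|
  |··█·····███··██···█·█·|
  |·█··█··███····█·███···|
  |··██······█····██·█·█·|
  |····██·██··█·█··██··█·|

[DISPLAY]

Gen: 0                          
·█···█·········█···█··          
····██·██··█████··█···          
··█··█·█···█·█··█····█          
█·████·█·██···█·██····          
········██·······███·█          
·█·····███·······██·█·          
·██·████····█····█··█·          
█······█·····█···█····          
··█·····███··██···█·█·          
·█··█··███····█·███···          
··██······█····██·█·█·          
····██·██··█·█··██··█·          
                                
                                
                                
                                
                                
                                
                                


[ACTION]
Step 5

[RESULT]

Gen: 5                          
·······██··█····█·····          
···█········████·██···          
····███·█····██··█·██·          
····█········███·█·██·          
······█··········█····          
······█··█·····█·██···          
·····█········█·█·█···          
·█···█··█·····██······          
·█······█·······██····          
·██··█··█········███··          
··············█·█···█·          
·····███······██████··          
                                
                                
                                
                                
                                
                                
                                


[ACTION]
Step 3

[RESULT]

Gen: 8                          
············█████·····          
····█·······█··█··█···          
··███········████···█·          
···██·········██·█···█          
···███·········█·█····          
····█·█·······██·█·██·          
·····██······██···█···          
·█···██·█····██···█···          
█·█·····█····█·····█··          
█·█···██·····█·····█··          
·█···██·······█·····█·          
···············█████··          
                                
                                
                                
                                
                                
                                
                                


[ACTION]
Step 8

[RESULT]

Gen: 16                         
············████······          
···········█···█······          
···········█···█······          
············█·█·······          
·············█···█····          
················█·█···          
·█··█······██··█···█··          
·█···█····█·█···█·█···          
█·█·██···██·······█···          
█·█···█···█·█·····██··          
·█·····█···██····█····          
·█···███··········██··          
                                
                                
                                
                                
                                
                                
                                


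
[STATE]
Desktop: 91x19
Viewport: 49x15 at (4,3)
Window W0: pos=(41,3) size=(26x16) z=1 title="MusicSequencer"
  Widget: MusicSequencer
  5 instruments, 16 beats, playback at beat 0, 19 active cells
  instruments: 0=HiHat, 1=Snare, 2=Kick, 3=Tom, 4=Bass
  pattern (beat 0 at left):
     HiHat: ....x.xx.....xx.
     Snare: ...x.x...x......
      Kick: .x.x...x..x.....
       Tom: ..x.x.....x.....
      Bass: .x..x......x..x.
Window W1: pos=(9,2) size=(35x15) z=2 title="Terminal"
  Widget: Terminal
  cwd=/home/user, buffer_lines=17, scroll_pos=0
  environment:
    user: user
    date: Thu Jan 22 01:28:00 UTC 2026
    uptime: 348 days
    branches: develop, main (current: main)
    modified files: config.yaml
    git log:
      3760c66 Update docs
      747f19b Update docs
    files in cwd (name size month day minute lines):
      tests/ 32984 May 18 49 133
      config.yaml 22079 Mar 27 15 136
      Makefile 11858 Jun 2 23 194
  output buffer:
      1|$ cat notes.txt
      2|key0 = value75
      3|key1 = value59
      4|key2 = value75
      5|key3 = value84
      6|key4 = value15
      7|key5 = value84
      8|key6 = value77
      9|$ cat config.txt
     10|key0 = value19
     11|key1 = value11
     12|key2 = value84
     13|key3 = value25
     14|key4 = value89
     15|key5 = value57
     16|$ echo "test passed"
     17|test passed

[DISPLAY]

     ┃ Terminal                        ┃━━━━━━━━━
     ┠─────────────────────────────────┨usicSeque
     ┃$ cat notes.txt                  ┃─────────
     ┃key0 = value75                   ┃    ▼1234
     ┃key1 = value59                   ┃iHat····█
     ┃key2 = value75                   ┃nare···█·
     ┃key3 = value84                   ┃Kick·█·█·
     ┃key4 = value15                   ┃ Tom··█·█
     ┃key5 = value84                   ┃Bass·█··█
     ┃key6 = value77                   ┃         
     ┃$ cat config.txt                 ┃         
     ┃key0 = value19                   ┃         
     ┃key1 = value11                   ┃         
     ┗━━━━━━━━━━━━━━━━━━━━━━━━━━━━━━━━━┛         
                                     ┃           


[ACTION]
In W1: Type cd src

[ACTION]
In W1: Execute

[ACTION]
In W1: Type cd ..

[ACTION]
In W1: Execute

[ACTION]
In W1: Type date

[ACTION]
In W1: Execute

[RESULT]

     ┃ Terminal                        ┃━━━━━━━━━
     ┠─────────────────────────────────┨usicSeque
     ┃key4 = value89                   ┃─────────
     ┃key5 = value57                   ┃    ▼1234
     ┃$ echo "test passed"             ┃iHat····█
     ┃test passed                      ┃nare···█·
     ┃$ cd src                         ┃Kick·█·█·
     ┃                                 ┃ Tom··█·█
     ┃$ cd ..                          ┃Bass·█··█
     ┃                                 ┃         
     ┃$ date                           ┃         
     ┃Thu Jan 22 01:28:00 UTC 2026     ┃         
     ┃$ █                              ┃         
     ┗━━━━━━━━━━━━━━━━━━━━━━━━━━━━━━━━━┛         
                                     ┃           


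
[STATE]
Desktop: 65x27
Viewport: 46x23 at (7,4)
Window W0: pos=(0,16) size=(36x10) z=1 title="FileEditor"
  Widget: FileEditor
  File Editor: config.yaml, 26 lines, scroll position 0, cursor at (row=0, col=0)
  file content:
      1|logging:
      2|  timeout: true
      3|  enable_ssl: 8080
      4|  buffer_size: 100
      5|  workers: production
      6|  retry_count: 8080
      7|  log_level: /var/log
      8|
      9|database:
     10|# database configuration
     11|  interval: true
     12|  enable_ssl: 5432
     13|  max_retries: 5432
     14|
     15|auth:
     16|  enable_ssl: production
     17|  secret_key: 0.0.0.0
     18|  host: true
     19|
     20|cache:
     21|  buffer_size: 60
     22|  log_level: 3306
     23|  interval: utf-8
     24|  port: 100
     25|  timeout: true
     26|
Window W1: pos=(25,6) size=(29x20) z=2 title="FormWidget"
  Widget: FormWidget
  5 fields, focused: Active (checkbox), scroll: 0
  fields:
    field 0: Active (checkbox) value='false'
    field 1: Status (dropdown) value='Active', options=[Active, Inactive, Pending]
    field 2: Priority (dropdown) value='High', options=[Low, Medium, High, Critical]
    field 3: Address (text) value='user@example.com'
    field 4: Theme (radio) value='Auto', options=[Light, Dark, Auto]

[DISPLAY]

                                              
                                              
                  ┏━━━━━━━━━━━━━━━━━━━━━━━━━━━
                  ┃ FormWidget                
                  ┠───────────────────────────
                  ┃> Active:     [ ]          
                  ┃  Status:     [Active    ▼]
                  ┃  Priority:   [High      ▼]
                  ┃  Address:    [user@exampl]
                  ┃  Theme:      ( ) Light  ( 
                  ┃                           
                  ┃                           
━━━━━━━━━━━━━━━━━━┃                           
ditor             ┃                           
──────────────────┃                           
g:                ┃                           
out: true         ┃                           
le_ssl: 8080      ┃                           
er_size: 100      ┃                           
ers: production   ┃                           
y_count: 8080     ┃                           
━━━━━━━━━━━━━━━━━━┗━━━━━━━━━━━━━━━━━━━━━━━━━━━
                                              


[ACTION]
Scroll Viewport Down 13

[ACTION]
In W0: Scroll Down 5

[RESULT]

                                              
                                              
                  ┏━━━━━━━━━━━━━━━━━━━━━━━━━━━
                  ┃ FormWidget                
                  ┠───────────────────────────
                  ┃> Active:     [ ]          
                  ┃  Status:     [Active    ▼]
                  ┃  Priority:   [High      ▼]
                  ┃  Address:    [user@exampl]
                  ┃  Theme:      ( ) Light  ( 
                  ┃                           
                  ┃                           
━━━━━━━━━━━━━━━━━━┃                           
ditor             ┃                           
──────────────────┃                           
y_count: 8080     ┃                           
level: /var/log   ┃                           
                  ┃                           
se:               ┃                           
base configuration┃                           
rval: true        ┃                           
━━━━━━━━━━━━━━━━━━┗━━━━━━━━━━━━━━━━━━━━━━━━━━━
                                              


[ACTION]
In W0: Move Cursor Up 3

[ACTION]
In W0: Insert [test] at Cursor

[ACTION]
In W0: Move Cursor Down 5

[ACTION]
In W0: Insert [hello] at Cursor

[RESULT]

                                              
                                              
                  ┏━━━━━━━━━━━━━━━━━━━━━━━━━━━
                  ┃ FormWidget                
                  ┠───────────────────────────
                  ┃> Active:     [ ]          
                  ┃  Status:     [Active    ▼]
                  ┃  Priority:   [High      ▼]
                  ┃  Address:    [user@exampl]
                  ┃  Theme:      ( ) Light  ( 
                  ┃                           
                  ┃                           
━━━━━━━━━━━━━━━━━━┃                           
ditor             ┃                           
──────────────────┃                           
llo█ry_count: 8080┃                           
level: /var/log   ┃                           
                  ┃                           
se:               ┃                           
base configuration┃                           
rval: true        ┃                           
━━━━━━━━━━━━━━━━━━┗━━━━━━━━━━━━━━━━━━━━━━━━━━━
                                              


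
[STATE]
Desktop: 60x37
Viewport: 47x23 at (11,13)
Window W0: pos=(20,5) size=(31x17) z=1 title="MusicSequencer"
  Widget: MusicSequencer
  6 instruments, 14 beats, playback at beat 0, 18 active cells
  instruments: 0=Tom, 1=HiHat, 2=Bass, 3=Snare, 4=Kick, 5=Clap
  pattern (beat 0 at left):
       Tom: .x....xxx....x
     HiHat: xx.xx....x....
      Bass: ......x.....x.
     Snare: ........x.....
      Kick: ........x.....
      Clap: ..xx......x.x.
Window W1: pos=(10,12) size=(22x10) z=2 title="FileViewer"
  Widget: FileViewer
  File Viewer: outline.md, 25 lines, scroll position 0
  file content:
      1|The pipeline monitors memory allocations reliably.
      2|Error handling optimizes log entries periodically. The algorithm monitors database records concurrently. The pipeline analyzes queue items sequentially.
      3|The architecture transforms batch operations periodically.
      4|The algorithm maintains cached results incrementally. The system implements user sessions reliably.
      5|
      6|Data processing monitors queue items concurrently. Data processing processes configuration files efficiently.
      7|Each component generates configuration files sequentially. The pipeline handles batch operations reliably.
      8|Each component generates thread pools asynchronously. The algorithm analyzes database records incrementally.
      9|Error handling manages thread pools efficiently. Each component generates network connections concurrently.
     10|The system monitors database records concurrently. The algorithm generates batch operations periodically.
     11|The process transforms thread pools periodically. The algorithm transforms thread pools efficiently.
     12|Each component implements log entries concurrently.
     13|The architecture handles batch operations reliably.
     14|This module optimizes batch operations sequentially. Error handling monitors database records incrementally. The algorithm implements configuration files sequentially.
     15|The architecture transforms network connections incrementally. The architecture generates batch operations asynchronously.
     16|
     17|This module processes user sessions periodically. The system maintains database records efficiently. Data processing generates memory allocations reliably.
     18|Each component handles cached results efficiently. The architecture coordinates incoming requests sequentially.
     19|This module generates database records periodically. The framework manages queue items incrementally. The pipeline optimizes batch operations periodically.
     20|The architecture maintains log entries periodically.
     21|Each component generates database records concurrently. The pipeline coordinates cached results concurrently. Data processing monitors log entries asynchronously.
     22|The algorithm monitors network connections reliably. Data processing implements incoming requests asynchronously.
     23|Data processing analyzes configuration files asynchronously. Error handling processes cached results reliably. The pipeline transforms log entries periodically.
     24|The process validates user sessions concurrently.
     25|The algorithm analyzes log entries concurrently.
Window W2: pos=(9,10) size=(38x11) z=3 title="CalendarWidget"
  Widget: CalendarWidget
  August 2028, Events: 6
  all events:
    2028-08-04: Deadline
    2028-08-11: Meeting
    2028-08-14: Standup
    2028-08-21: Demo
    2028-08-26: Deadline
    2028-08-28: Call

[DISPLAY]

           August 2028             ┃   ┃       
o Tu We Th Fr Sa Su                ┃   ┃       
   1  2  3  4*  5  6               ┃   ┃       
7  8  9 10 11* 12 13               ┃   ┃       
4* 15 16 17 18 19 20               ┃   ┃       
1* 22 23 24 25 26* 27              ┃   ┃       
8* 29 30 31                        ┃   ┃       
━━━━━━━━━━━━━━━━━━━━━━━━━━━━━━━━━━━┛   ┃       
━━━━━━━━━━━━━━━━━━━━┛━━━━━━━━━━━━━━━━━━┛       
                                               
                                               
                                               
                                               
                                               
                                               
                                               
                                               
                                               
                                               
                                               
                                               
                                               
                                               


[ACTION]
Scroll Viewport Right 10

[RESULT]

         August 2028             ┃   ┃         
Tu We Th Fr Sa Su                ┃   ┃         
 1  2  3  4*  5  6               ┃   ┃         
 8  9 10 11* 12 13               ┃   ┃         
 15 16 17 18 19 20               ┃   ┃         
 22 23 24 25 26* 27              ┃   ┃         
 29 30 31                        ┃   ┃         
━━━━━━━━━━━━━━━━━━━━━━━━━━━━━━━━━┛   ┃         
━━━━━━━━━━━━━━━━━━┛━━━━━━━━━━━━━━━━━━┛         
                                               
                                               
                                               
                                               
                                               
                                               
                                               
                                               
                                               
                                               
                                               
                                               
                                               
                                               


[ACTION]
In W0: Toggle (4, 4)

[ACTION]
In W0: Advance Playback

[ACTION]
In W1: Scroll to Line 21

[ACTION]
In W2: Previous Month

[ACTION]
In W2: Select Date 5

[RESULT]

          July 2028              ┃   ┃         
Tu We Th Fr Sa Su                ┃   ┃         
             1  2                ┃   ┃         
 4 [ 5]  6  7  8  9              ┃   ┃         
11 12 13 14 15 16                ┃   ┃         
18 19 20 21 22 23                ┃   ┃         
25 26 27 28 29 30                ┃   ┃         
━━━━━━━━━━━━━━━━━━━━━━━━━━━━━━━━━┛   ┃         
━━━━━━━━━━━━━━━━━━┛━━━━━━━━━━━━━━━━━━┛         
                                               
                                               
                                               
                                               
                                               
                                               
                                               
                                               
                                               
                                               
                                               
                                               
                                               
                                               
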